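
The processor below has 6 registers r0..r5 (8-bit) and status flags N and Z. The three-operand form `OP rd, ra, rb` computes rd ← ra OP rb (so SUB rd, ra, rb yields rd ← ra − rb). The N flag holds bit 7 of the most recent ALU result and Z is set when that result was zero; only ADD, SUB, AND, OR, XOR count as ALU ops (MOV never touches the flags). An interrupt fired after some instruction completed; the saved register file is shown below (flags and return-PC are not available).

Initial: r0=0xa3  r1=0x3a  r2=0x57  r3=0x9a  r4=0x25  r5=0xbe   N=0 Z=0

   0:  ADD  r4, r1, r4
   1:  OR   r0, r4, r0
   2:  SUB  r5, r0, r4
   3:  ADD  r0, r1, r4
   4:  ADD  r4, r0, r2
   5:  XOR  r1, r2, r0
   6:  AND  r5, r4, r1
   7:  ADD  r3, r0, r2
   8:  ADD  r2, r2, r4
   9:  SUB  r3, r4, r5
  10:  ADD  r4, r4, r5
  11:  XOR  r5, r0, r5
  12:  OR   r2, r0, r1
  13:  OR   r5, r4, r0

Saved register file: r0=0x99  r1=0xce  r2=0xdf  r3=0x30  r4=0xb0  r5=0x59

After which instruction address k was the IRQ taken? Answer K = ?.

K = 12

after  0: r0=0xa3 r1=0x3a r2=0x57 r3=0x9a r4=0x5f r5=0xbe  N=0 Z=0
after  1: r0=0xff r1=0x3a r2=0x57 r3=0x9a r4=0x5f r5=0xbe  N=1 Z=0
after  2: r0=0xff r1=0x3a r2=0x57 r3=0x9a r4=0x5f r5=0xa0  N=1 Z=0
after  3: r0=0x99 r1=0x3a r2=0x57 r3=0x9a r4=0x5f r5=0xa0  N=1 Z=0
after  4: r0=0x99 r1=0x3a r2=0x57 r3=0x9a r4=0xf0 r5=0xa0  N=1 Z=0
after  5: r0=0x99 r1=0xce r2=0x57 r3=0x9a r4=0xf0 r5=0xa0  N=1 Z=0
after  6: r0=0x99 r1=0xce r2=0x57 r3=0x9a r4=0xf0 r5=0xc0  N=1 Z=0
after  7: r0=0x99 r1=0xce r2=0x57 r3=0xf0 r4=0xf0 r5=0xc0  N=1 Z=0
after  8: r0=0x99 r1=0xce r2=0x47 r3=0xf0 r4=0xf0 r5=0xc0  N=0 Z=0
after  9: r0=0x99 r1=0xce r2=0x47 r3=0x30 r4=0xf0 r5=0xc0  N=0 Z=0
after 10: r0=0x99 r1=0xce r2=0x47 r3=0x30 r4=0xb0 r5=0xc0  N=1 Z=0
after 11: r0=0x99 r1=0xce r2=0x47 r3=0x30 r4=0xb0 r5=0x59  N=0 Z=0
after 12: r0=0x99 r1=0xce r2=0xdf r3=0x30 r4=0xb0 r5=0x59  N=1 Z=0
-- IRQ taken; context saved, return-PC = 13 --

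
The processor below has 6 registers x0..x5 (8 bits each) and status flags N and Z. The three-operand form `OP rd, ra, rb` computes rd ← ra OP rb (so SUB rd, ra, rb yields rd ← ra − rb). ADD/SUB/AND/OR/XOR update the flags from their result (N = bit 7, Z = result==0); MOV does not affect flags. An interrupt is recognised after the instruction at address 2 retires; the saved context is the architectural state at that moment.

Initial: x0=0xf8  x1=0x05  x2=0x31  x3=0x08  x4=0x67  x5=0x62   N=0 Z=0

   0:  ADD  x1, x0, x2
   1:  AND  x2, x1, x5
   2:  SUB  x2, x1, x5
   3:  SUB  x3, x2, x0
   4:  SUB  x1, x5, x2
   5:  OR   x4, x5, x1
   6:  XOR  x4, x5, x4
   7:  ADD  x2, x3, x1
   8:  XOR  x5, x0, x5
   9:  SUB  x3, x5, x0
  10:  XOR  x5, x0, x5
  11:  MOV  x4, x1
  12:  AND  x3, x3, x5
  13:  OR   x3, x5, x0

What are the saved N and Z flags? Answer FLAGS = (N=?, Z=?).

FLAGS = (N=1, Z=0)

after  0: x0=0xf8 x1=0x29 x2=0x31 x3=0x08 x4=0x67 x5=0x62  N=0 Z=0
after  1: x0=0xf8 x1=0x29 x2=0x20 x3=0x08 x4=0x67 x5=0x62  N=0 Z=0
after  2: x0=0xf8 x1=0x29 x2=0xc7 x3=0x08 x4=0x67 x5=0x62  N=1 Z=0
-- IRQ taken; context saved, return-PC = 3 --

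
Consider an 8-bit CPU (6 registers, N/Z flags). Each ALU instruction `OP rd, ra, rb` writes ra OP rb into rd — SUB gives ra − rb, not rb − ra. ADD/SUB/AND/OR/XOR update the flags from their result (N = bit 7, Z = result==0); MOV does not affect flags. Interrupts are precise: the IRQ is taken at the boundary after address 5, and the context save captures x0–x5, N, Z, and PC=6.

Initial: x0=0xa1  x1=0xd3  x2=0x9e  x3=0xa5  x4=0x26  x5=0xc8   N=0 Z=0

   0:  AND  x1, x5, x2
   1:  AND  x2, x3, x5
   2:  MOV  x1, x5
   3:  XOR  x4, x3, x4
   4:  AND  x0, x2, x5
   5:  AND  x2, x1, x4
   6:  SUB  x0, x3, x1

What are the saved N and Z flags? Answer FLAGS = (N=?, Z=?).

FLAGS = (N=1, Z=0)

after  0: x0=0xa1 x1=0x88 x2=0x9e x3=0xa5 x4=0x26 x5=0xc8  N=1 Z=0
after  1: x0=0xa1 x1=0x88 x2=0x80 x3=0xa5 x4=0x26 x5=0xc8  N=1 Z=0
after  2: x0=0xa1 x1=0xc8 x2=0x80 x3=0xa5 x4=0x26 x5=0xc8  N=1 Z=0
after  3: x0=0xa1 x1=0xc8 x2=0x80 x3=0xa5 x4=0x83 x5=0xc8  N=1 Z=0
after  4: x0=0x80 x1=0xc8 x2=0x80 x3=0xa5 x4=0x83 x5=0xc8  N=1 Z=0
after  5: x0=0x80 x1=0xc8 x2=0x80 x3=0xa5 x4=0x83 x5=0xc8  N=1 Z=0
-- IRQ taken; context saved, return-PC = 6 --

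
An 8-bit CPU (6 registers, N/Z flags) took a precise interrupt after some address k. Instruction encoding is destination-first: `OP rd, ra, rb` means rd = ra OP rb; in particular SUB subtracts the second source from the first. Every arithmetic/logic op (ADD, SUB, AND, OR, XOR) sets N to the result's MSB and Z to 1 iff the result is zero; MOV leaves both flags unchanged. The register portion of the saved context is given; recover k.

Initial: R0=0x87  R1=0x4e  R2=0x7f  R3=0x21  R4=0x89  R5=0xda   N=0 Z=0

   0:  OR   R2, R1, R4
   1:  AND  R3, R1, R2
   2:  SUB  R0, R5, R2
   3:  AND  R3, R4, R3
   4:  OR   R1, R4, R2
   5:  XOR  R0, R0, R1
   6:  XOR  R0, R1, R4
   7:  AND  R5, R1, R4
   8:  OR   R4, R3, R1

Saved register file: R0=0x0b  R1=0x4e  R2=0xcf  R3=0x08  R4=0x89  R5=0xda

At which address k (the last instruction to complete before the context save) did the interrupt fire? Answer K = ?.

K = 3

after  0: R0=0x87 R1=0x4e R2=0xcf R3=0x21 R4=0x89 R5=0xda  N=1 Z=0
after  1: R0=0x87 R1=0x4e R2=0xcf R3=0x4e R4=0x89 R5=0xda  N=0 Z=0
after  2: R0=0x0b R1=0x4e R2=0xcf R3=0x4e R4=0x89 R5=0xda  N=0 Z=0
after  3: R0=0x0b R1=0x4e R2=0xcf R3=0x08 R4=0x89 R5=0xda  N=0 Z=0
-- IRQ taken; context saved, return-PC = 4 --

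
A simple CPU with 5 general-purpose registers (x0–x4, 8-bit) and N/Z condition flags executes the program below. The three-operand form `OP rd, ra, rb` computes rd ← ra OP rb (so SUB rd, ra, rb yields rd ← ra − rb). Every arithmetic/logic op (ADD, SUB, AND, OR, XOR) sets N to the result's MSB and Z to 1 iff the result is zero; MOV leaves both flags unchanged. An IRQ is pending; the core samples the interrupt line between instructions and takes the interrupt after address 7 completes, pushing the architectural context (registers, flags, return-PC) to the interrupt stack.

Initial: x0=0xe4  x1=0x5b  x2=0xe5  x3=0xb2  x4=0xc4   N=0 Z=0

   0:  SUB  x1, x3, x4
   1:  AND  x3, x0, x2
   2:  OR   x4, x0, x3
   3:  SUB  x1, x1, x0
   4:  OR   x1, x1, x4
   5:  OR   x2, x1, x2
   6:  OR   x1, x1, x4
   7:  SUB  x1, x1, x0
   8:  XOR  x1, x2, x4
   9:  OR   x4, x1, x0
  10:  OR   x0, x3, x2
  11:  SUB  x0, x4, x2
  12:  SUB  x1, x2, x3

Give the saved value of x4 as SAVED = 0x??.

SAVED = 0xe4

after  0: x0=0xe4 x1=0xee x2=0xe5 x3=0xb2 x4=0xc4  N=1 Z=0
after  1: x0=0xe4 x1=0xee x2=0xe5 x3=0xe4 x4=0xc4  N=1 Z=0
after  2: x0=0xe4 x1=0xee x2=0xe5 x3=0xe4 x4=0xe4  N=1 Z=0
after  3: x0=0xe4 x1=0x0a x2=0xe5 x3=0xe4 x4=0xe4  N=0 Z=0
after  4: x0=0xe4 x1=0xee x2=0xe5 x3=0xe4 x4=0xe4  N=1 Z=0
after  5: x0=0xe4 x1=0xee x2=0xef x3=0xe4 x4=0xe4  N=1 Z=0
after  6: x0=0xe4 x1=0xee x2=0xef x3=0xe4 x4=0xe4  N=1 Z=0
after  7: x0=0xe4 x1=0x0a x2=0xef x3=0xe4 x4=0xe4  N=0 Z=0
-- IRQ taken; context saved, return-PC = 8 --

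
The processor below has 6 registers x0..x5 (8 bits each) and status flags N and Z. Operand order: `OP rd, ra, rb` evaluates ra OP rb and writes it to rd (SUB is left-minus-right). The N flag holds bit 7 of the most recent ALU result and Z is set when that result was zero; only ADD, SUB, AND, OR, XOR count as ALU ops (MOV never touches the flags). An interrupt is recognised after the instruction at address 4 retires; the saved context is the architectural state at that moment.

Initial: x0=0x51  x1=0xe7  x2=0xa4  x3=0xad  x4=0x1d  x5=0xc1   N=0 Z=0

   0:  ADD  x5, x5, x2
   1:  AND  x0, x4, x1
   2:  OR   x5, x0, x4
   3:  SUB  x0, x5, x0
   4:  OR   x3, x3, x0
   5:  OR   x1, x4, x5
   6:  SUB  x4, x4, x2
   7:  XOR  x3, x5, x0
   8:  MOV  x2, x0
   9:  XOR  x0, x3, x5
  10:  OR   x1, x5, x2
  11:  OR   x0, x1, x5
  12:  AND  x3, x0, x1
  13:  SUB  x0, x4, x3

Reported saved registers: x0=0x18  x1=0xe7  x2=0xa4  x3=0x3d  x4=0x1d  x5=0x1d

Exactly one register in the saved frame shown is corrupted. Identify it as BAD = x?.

after  0: x0=0x51 x1=0xe7 x2=0xa4 x3=0xad x4=0x1d x5=0x65  N=0 Z=0
after  1: x0=0x05 x1=0xe7 x2=0xa4 x3=0xad x4=0x1d x5=0x65  N=0 Z=0
after  2: x0=0x05 x1=0xe7 x2=0xa4 x3=0xad x4=0x1d x5=0x1d  N=0 Z=0
after  3: x0=0x18 x1=0xe7 x2=0xa4 x3=0xad x4=0x1d x5=0x1d  N=0 Z=0
after  4: x0=0x18 x1=0xe7 x2=0xa4 x3=0xbd x4=0x1d x5=0x1d  N=1 Z=0
-- IRQ taken; context saved, return-PC = 5 --
mismatch: x3: reported 0x3d vs actual 0xbd

BAD = x3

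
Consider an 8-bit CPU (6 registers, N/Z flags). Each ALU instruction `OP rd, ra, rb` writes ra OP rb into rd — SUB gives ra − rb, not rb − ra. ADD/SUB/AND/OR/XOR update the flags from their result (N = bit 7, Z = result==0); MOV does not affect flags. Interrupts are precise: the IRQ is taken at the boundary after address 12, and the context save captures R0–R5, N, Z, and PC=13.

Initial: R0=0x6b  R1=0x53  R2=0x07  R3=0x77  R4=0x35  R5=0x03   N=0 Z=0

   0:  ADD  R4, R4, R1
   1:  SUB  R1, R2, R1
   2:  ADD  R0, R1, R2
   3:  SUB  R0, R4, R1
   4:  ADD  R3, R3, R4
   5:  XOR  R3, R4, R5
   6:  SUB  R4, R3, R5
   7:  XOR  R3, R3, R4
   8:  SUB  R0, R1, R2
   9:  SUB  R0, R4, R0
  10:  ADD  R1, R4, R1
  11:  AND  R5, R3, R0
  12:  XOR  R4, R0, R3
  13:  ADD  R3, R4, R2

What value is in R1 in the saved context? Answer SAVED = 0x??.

SAVED = 0x3c

after  0: R0=0x6b R1=0x53 R2=0x07 R3=0x77 R4=0x88 R5=0x03  N=1 Z=0
after  1: R0=0x6b R1=0xb4 R2=0x07 R3=0x77 R4=0x88 R5=0x03  N=1 Z=0
after  2: R0=0xbb R1=0xb4 R2=0x07 R3=0x77 R4=0x88 R5=0x03  N=1 Z=0
after  3: R0=0xd4 R1=0xb4 R2=0x07 R3=0x77 R4=0x88 R5=0x03  N=1 Z=0
after  4: R0=0xd4 R1=0xb4 R2=0x07 R3=0xff R4=0x88 R5=0x03  N=1 Z=0
after  5: R0=0xd4 R1=0xb4 R2=0x07 R3=0x8b R4=0x88 R5=0x03  N=1 Z=0
after  6: R0=0xd4 R1=0xb4 R2=0x07 R3=0x8b R4=0x88 R5=0x03  N=1 Z=0
after  7: R0=0xd4 R1=0xb4 R2=0x07 R3=0x03 R4=0x88 R5=0x03  N=0 Z=0
after  8: R0=0xad R1=0xb4 R2=0x07 R3=0x03 R4=0x88 R5=0x03  N=1 Z=0
after  9: R0=0xdb R1=0xb4 R2=0x07 R3=0x03 R4=0x88 R5=0x03  N=1 Z=0
after 10: R0=0xdb R1=0x3c R2=0x07 R3=0x03 R4=0x88 R5=0x03  N=0 Z=0
after 11: R0=0xdb R1=0x3c R2=0x07 R3=0x03 R4=0x88 R5=0x03  N=0 Z=0
after 12: R0=0xdb R1=0x3c R2=0x07 R3=0x03 R4=0xd8 R5=0x03  N=1 Z=0
-- IRQ taken; context saved, return-PC = 13 --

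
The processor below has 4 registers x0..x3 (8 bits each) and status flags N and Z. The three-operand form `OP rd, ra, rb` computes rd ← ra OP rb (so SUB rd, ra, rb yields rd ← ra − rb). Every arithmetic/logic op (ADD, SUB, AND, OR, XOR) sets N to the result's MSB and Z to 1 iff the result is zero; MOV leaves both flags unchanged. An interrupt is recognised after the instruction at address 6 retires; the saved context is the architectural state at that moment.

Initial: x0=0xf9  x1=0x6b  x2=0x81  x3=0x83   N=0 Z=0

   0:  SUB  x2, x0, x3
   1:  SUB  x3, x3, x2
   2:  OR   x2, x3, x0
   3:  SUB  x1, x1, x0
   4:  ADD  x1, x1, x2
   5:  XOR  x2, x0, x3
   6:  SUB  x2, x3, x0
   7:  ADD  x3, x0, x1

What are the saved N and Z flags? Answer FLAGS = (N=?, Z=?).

after  0: x0=0xf9 x1=0x6b x2=0x76 x3=0x83  N=0 Z=0
after  1: x0=0xf9 x1=0x6b x2=0x76 x3=0x0d  N=0 Z=0
after  2: x0=0xf9 x1=0x6b x2=0xfd x3=0x0d  N=1 Z=0
after  3: x0=0xf9 x1=0x72 x2=0xfd x3=0x0d  N=0 Z=0
after  4: x0=0xf9 x1=0x6f x2=0xfd x3=0x0d  N=0 Z=0
after  5: x0=0xf9 x1=0x6f x2=0xf4 x3=0x0d  N=1 Z=0
after  6: x0=0xf9 x1=0x6f x2=0x14 x3=0x0d  N=0 Z=0
-- IRQ taken; context saved, return-PC = 7 --

FLAGS = (N=0, Z=0)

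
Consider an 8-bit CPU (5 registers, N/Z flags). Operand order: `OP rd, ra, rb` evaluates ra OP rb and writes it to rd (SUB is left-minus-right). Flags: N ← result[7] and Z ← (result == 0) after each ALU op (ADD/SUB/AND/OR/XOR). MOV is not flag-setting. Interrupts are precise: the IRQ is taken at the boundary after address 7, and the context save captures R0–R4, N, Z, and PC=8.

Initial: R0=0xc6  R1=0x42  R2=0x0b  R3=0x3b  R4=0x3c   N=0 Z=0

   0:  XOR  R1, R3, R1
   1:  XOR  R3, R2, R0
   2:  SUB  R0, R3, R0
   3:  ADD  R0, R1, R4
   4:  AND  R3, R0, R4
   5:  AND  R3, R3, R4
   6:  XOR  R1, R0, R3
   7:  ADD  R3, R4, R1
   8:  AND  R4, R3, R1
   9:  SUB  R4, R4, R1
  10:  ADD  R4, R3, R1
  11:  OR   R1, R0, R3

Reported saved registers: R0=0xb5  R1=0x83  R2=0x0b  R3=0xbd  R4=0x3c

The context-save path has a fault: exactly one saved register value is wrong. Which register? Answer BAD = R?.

after  0: R0=0xc6 R1=0x79 R2=0x0b R3=0x3b R4=0x3c  N=0 Z=0
after  1: R0=0xc6 R1=0x79 R2=0x0b R3=0xcd R4=0x3c  N=1 Z=0
after  2: R0=0x07 R1=0x79 R2=0x0b R3=0xcd R4=0x3c  N=0 Z=0
after  3: R0=0xb5 R1=0x79 R2=0x0b R3=0xcd R4=0x3c  N=1 Z=0
after  4: R0=0xb5 R1=0x79 R2=0x0b R3=0x34 R4=0x3c  N=0 Z=0
after  5: R0=0xb5 R1=0x79 R2=0x0b R3=0x34 R4=0x3c  N=0 Z=0
after  6: R0=0xb5 R1=0x81 R2=0x0b R3=0x34 R4=0x3c  N=1 Z=0
after  7: R0=0xb5 R1=0x81 R2=0x0b R3=0xbd R4=0x3c  N=1 Z=0
-- IRQ taken; context saved, return-PC = 8 --
mismatch: R1: reported 0x83 vs actual 0x81

BAD = R1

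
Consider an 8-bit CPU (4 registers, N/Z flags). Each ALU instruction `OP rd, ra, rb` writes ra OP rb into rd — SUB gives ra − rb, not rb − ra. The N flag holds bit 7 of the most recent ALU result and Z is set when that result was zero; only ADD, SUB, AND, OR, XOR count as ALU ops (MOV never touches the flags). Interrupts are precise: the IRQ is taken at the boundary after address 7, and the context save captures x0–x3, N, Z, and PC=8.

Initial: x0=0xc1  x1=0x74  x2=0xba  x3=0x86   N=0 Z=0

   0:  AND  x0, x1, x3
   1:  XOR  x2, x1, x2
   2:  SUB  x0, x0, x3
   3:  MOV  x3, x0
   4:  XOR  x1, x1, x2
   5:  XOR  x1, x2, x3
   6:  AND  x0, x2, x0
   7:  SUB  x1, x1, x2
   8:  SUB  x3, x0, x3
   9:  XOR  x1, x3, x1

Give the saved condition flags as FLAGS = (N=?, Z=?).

FLAGS = (N=1, Z=0)

after  0: x0=0x04 x1=0x74 x2=0xba x3=0x86  N=0 Z=0
after  1: x0=0x04 x1=0x74 x2=0xce x3=0x86  N=1 Z=0
after  2: x0=0x7e x1=0x74 x2=0xce x3=0x86  N=0 Z=0
after  3: x0=0x7e x1=0x74 x2=0xce x3=0x7e  N=0 Z=0
after  4: x0=0x7e x1=0xba x2=0xce x3=0x7e  N=1 Z=0
after  5: x0=0x7e x1=0xb0 x2=0xce x3=0x7e  N=1 Z=0
after  6: x0=0x4e x1=0xb0 x2=0xce x3=0x7e  N=0 Z=0
after  7: x0=0x4e x1=0xe2 x2=0xce x3=0x7e  N=1 Z=0
-- IRQ taken; context saved, return-PC = 8 --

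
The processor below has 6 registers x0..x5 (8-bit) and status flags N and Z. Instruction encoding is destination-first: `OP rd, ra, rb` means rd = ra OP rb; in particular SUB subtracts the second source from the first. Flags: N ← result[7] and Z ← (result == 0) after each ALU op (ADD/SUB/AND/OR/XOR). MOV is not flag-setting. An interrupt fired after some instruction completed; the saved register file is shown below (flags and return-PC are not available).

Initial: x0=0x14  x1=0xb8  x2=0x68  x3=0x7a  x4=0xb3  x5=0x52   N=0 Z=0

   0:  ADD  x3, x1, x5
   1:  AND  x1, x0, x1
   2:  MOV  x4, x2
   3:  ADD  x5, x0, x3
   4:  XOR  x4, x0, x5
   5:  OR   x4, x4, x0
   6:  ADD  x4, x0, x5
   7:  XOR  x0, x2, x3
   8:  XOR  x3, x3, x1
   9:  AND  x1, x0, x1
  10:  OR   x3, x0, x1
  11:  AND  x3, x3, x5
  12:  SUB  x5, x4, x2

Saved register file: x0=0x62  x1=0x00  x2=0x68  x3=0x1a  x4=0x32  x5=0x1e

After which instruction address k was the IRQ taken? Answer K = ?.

K = 9

after  0: x0=0x14 x1=0xb8 x2=0x68 x3=0x0a x4=0xb3 x5=0x52  N=0 Z=0
after  1: x0=0x14 x1=0x10 x2=0x68 x3=0x0a x4=0xb3 x5=0x52  N=0 Z=0
after  2: x0=0x14 x1=0x10 x2=0x68 x3=0x0a x4=0x68 x5=0x52  N=0 Z=0
after  3: x0=0x14 x1=0x10 x2=0x68 x3=0x0a x4=0x68 x5=0x1e  N=0 Z=0
after  4: x0=0x14 x1=0x10 x2=0x68 x3=0x0a x4=0x0a x5=0x1e  N=0 Z=0
after  5: x0=0x14 x1=0x10 x2=0x68 x3=0x0a x4=0x1e x5=0x1e  N=0 Z=0
after  6: x0=0x14 x1=0x10 x2=0x68 x3=0x0a x4=0x32 x5=0x1e  N=0 Z=0
after  7: x0=0x62 x1=0x10 x2=0x68 x3=0x0a x4=0x32 x5=0x1e  N=0 Z=0
after  8: x0=0x62 x1=0x10 x2=0x68 x3=0x1a x4=0x32 x5=0x1e  N=0 Z=0
after  9: x0=0x62 x1=0x00 x2=0x68 x3=0x1a x4=0x32 x5=0x1e  N=0 Z=1
-- IRQ taken; context saved, return-PC = 10 --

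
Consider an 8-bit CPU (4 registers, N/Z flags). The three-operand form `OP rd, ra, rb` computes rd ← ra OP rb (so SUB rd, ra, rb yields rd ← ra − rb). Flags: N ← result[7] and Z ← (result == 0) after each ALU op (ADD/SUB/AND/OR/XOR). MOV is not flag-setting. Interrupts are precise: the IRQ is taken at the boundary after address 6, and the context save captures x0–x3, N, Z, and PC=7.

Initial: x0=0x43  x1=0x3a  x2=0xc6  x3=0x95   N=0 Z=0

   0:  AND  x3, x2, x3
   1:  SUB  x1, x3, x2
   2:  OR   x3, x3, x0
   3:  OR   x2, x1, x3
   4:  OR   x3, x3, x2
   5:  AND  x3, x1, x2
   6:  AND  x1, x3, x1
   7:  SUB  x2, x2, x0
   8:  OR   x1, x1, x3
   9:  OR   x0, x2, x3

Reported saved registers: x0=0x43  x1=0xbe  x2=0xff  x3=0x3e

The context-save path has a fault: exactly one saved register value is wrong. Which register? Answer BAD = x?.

after  0: x0=0x43 x1=0x3a x2=0xc6 x3=0x84  N=1 Z=0
after  1: x0=0x43 x1=0xbe x2=0xc6 x3=0x84  N=1 Z=0
after  2: x0=0x43 x1=0xbe x2=0xc6 x3=0xc7  N=1 Z=0
after  3: x0=0x43 x1=0xbe x2=0xff x3=0xc7  N=1 Z=0
after  4: x0=0x43 x1=0xbe x2=0xff x3=0xff  N=1 Z=0
after  5: x0=0x43 x1=0xbe x2=0xff x3=0xbe  N=1 Z=0
after  6: x0=0x43 x1=0xbe x2=0xff x3=0xbe  N=1 Z=0
-- IRQ taken; context saved, return-PC = 7 --
mismatch: x3: reported 0x3e vs actual 0xbe

BAD = x3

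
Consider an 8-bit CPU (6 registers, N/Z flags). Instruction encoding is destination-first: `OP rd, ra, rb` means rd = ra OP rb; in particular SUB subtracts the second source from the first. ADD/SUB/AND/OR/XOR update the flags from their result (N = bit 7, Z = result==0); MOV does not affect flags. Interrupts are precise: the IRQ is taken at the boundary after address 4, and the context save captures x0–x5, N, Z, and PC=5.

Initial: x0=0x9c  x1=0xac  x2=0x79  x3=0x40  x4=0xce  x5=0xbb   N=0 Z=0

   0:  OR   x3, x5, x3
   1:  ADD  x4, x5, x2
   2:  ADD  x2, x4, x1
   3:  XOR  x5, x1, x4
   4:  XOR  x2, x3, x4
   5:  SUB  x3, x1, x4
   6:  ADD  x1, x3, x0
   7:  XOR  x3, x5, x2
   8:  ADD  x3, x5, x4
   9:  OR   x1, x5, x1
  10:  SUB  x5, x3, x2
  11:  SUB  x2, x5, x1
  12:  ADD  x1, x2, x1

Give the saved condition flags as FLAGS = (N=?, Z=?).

after  0: x0=0x9c x1=0xac x2=0x79 x3=0xfb x4=0xce x5=0xbb  N=1 Z=0
after  1: x0=0x9c x1=0xac x2=0x79 x3=0xfb x4=0x34 x5=0xbb  N=0 Z=0
after  2: x0=0x9c x1=0xac x2=0xe0 x3=0xfb x4=0x34 x5=0xbb  N=1 Z=0
after  3: x0=0x9c x1=0xac x2=0xe0 x3=0xfb x4=0x34 x5=0x98  N=1 Z=0
after  4: x0=0x9c x1=0xac x2=0xcf x3=0xfb x4=0x34 x5=0x98  N=1 Z=0
-- IRQ taken; context saved, return-PC = 5 --

FLAGS = (N=1, Z=0)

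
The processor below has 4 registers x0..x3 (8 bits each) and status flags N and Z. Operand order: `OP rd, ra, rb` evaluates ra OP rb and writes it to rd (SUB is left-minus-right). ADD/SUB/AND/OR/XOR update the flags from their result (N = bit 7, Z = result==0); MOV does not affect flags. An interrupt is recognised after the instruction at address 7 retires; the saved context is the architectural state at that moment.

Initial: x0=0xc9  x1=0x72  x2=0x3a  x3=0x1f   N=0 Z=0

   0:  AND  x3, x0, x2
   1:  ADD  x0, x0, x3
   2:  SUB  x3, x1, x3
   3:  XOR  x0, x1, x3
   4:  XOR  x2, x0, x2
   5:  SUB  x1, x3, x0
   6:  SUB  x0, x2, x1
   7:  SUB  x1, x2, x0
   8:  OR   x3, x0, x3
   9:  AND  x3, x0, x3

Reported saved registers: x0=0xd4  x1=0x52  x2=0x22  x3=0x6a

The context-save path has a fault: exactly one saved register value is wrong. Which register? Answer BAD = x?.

BAD = x0

after  0: x0=0xc9 x1=0x72 x2=0x3a x3=0x08  N=0 Z=0
after  1: x0=0xd1 x1=0x72 x2=0x3a x3=0x08  N=1 Z=0
after  2: x0=0xd1 x1=0x72 x2=0x3a x3=0x6a  N=0 Z=0
after  3: x0=0x18 x1=0x72 x2=0x3a x3=0x6a  N=0 Z=0
after  4: x0=0x18 x1=0x72 x2=0x22 x3=0x6a  N=0 Z=0
after  5: x0=0x18 x1=0x52 x2=0x22 x3=0x6a  N=0 Z=0
after  6: x0=0xd0 x1=0x52 x2=0x22 x3=0x6a  N=1 Z=0
after  7: x0=0xd0 x1=0x52 x2=0x22 x3=0x6a  N=0 Z=0
-- IRQ taken; context saved, return-PC = 8 --
mismatch: x0: reported 0xd4 vs actual 0xd0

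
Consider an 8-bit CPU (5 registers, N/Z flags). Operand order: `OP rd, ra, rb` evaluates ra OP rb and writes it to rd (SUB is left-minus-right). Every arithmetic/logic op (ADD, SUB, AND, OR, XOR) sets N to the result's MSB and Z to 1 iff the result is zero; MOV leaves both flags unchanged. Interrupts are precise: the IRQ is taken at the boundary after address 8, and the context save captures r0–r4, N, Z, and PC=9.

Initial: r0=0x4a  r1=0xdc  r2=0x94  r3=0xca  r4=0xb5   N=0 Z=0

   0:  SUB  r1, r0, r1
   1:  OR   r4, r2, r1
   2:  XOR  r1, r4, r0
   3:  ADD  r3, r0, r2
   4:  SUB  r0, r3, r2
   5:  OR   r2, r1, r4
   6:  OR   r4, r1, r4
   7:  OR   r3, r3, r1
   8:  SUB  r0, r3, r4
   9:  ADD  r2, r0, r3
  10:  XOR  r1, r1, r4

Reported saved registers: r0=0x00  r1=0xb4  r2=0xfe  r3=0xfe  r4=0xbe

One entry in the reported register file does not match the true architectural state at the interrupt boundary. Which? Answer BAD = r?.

after  0: r0=0x4a r1=0x6e r2=0x94 r3=0xca r4=0xb5  N=0 Z=0
after  1: r0=0x4a r1=0x6e r2=0x94 r3=0xca r4=0xfe  N=1 Z=0
after  2: r0=0x4a r1=0xb4 r2=0x94 r3=0xca r4=0xfe  N=1 Z=0
after  3: r0=0x4a r1=0xb4 r2=0x94 r3=0xde r4=0xfe  N=1 Z=0
after  4: r0=0x4a r1=0xb4 r2=0x94 r3=0xde r4=0xfe  N=0 Z=0
after  5: r0=0x4a r1=0xb4 r2=0xfe r3=0xde r4=0xfe  N=1 Z=0
after  6: r0=0x4a r1=0xb4 r2=0xfe r3=0xde r4=0xfe  N=1 Z=0
after  7: r0=0x4a r1=0xb4 r2=0xfe r3=0xfe r4=0xfe  N=1 Z=0
after  8: r0=0x00 r1=0xb4 r2=0xfe r3=0xfe r4=0xfe  N=0 Z=1
-- IRQ taken; context saved, return-PC = 9 --
mismatch: r4: reported 0xbe vs actual 0xfe

BAD = r4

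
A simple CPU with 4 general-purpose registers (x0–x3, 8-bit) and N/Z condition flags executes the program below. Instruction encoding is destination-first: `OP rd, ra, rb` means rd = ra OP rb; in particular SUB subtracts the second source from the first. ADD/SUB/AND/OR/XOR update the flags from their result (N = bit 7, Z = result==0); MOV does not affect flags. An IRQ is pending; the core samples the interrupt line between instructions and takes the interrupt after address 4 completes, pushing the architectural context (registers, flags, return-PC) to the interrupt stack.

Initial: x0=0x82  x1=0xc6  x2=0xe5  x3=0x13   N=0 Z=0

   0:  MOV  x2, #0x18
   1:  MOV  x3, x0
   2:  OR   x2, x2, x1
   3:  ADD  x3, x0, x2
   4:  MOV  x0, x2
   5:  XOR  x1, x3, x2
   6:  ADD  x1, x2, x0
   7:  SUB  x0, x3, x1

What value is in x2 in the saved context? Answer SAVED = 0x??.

SAVED = 0xde

after  0: x0=0x82 x1=0xc6 x2=0x18 x3=0x13  N=0 Z=0
after  1: x0=0x82 x1=0xc6 x2=0x18 x3=0x82  N=0 Z=0
after  2: x0=0x82 x1=0xc6 x2=0xde x3=0x82  N=1 Z=0
after  3: x0=0x82 x1=0xc6 x2=0xde x3=0x60  N=0 Z=0
after  4: x0=0xde x1=0xc6 x2=0xde x3=0x60  N=0 Z=0
-- IRQ taken; context saved, return-PC = 5 --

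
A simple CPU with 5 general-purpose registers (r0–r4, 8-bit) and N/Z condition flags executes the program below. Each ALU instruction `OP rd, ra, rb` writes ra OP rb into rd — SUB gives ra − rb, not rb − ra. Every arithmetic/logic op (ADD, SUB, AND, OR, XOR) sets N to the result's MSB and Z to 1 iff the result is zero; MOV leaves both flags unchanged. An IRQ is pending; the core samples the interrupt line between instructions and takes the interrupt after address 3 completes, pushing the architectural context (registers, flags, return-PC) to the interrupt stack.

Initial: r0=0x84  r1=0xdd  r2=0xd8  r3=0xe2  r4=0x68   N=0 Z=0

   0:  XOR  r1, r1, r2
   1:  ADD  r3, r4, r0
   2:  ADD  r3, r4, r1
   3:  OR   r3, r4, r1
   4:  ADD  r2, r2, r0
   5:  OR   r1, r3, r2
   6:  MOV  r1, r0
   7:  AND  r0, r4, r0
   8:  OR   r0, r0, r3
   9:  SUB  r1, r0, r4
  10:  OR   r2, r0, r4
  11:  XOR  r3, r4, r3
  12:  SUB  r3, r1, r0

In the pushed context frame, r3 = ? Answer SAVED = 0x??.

after  0: r0=0x84 r1=0x05 r2=0xd8 r3=0xe2 r4=0x68  N=0 Z=0
after  1: r0=0x84 r1=0x05 r2=0xd8 r3=0xec r4=0x68  N=1 Z=0
after  2: r0=0x84 r1=0x05 r2=0xd8 r3=0x6d r4=0x68  N=0 Z=0
after  3: r0=0x84 r1=0x05 r2=0xd8 r3=0x6d r4=0x68  N=0 Z=0
-- IRQ taken; context saved, return-PC = 4 --

SAVED = 0x6d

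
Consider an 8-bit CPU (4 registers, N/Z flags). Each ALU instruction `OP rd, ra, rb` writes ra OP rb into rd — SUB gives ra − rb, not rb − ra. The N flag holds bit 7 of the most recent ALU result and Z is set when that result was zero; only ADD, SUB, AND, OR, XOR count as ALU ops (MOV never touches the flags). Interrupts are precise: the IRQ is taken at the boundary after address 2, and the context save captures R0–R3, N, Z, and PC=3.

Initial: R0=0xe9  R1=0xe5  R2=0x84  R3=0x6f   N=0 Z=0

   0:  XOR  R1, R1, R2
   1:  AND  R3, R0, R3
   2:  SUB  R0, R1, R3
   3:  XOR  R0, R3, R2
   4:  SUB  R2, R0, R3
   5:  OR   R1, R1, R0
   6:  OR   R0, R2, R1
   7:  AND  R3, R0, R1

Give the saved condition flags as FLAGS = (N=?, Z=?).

FLAGS = (N=1, Z=0)

after  0: R0=0xe9 R1=0x61 R2=0x84 R3=0x6f  N=0 Z=0
after  1: R0=0xe9 R1=0x61 R2=0x84 R3=0x69  N=0 Z=0
after  2: R0=0xf8 R1=0x61 R2=0x84 R3=0x69  N=1 Z=0
-- IRQ taken; context saved, return-PC = 3 --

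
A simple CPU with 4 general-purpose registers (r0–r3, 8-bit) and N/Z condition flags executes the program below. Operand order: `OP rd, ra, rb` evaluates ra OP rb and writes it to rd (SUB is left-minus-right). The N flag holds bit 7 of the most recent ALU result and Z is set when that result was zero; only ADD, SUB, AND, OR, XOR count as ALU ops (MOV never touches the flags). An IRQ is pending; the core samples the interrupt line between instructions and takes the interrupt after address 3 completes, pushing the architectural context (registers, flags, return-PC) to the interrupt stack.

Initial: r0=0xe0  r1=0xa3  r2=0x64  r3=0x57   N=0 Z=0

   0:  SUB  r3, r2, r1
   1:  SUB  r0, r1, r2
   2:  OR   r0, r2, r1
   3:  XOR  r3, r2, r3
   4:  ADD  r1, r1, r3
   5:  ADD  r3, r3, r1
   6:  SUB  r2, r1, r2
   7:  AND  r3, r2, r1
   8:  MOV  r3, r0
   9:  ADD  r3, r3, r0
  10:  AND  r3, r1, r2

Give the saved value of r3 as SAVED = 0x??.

SAVED = 0xa5

after  0: r0=0xe0 r1=0xa3 r2=0x64 r3=0xc1  N=1 Z=0
after  1: r0=0x3f r1=0xa3 r2=0x64 r3=0xc1  N=0 Z=0
after  2: r0=0xe7 r1=0xa3 r2=0x64 r3=0xc1  N=1 Z=0
after  3: r0=0xe7 r1=0xa3 r2=0x64 r3=0xa5  N=1 Z=0
-- IRQ taken; context saved, return-PC = 4 --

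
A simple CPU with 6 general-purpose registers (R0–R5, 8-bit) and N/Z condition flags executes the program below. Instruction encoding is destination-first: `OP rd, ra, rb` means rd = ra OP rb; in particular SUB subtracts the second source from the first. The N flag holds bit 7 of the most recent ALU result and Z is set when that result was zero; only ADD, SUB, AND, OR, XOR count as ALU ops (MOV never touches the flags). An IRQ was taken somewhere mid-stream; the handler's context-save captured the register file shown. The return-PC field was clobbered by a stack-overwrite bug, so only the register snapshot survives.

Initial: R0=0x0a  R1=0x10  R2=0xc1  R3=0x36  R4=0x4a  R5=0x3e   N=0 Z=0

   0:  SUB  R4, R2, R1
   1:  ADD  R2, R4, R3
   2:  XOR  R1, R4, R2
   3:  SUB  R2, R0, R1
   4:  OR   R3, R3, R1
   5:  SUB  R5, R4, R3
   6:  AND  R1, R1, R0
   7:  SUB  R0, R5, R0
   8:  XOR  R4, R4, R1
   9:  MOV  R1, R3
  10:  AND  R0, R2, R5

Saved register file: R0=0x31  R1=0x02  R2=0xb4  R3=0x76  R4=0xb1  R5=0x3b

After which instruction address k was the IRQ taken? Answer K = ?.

after  0: R0=0x0a R1=0x10 R2=0xc1 R3=0x36 R4=0xb1 R5=0x3e  N=1 Z=0
after  1: R0=0x0a R1=0x10 R2=0xe7 R3=0x36 R4=0xb1 R5=0x3e  N=1 Z=0
after  2: R0=0x0a R1=0x56 R2=0xe7 R3=0x36 R4=0xb1 R5=0x3e  N=0 Z=0
after  3: R0=0x0a R1=0x56 R2=0xb4 R3=0x36 R4=0xb1 R5=0x3e  N=1 Z=0
after  4: R0=0x0a R1=0x56 R2=0xb4 R3=0x76 R4=0xb1 R5=0x3e  N=0 Z=0
after  5: R0=0x0a R1=0x56 R2=0xb4 R3=0x76 R4=0xb1 R5=0x3b  N=0 Z=0
after  6: R0=0x0a R1=0x02 R2=0xb4 R3=0x76 R4=0xb1 R5=0x3b  N=0 Z=0
after  7: R0=0x31 R1=0x02 R2=0xb4 R3=0x76 R4=0xb1 R5=0x3b  N=0 Z=0
-- IRQ taken; context saved, return-PC = 8 --

K = 7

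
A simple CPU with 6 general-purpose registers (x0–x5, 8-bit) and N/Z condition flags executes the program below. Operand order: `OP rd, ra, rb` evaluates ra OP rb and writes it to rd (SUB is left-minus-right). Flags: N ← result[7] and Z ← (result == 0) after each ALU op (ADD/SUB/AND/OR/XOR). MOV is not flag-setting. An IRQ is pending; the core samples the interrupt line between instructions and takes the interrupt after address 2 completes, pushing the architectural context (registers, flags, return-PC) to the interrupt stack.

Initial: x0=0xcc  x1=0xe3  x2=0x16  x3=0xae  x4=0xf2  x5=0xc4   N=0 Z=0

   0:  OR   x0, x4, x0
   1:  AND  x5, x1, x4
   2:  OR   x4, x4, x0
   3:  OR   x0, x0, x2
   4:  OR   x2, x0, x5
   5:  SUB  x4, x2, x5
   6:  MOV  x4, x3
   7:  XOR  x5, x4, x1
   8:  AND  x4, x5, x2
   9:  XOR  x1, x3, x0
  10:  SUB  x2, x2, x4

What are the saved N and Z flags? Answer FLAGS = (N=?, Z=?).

FLAGS = (N=1, Z=0)

after  0: x0=0xfe x1=0xe3 x2=0x16 x3=0xae x4=0xf2 x5=0xc4  N=1 Z=0
after  1: x0=0xfe x1=0xe3 x2=0x16 x3=0xae x4=0xf2 x5=0xe2  N=1 Z=0
after  2: x0=0xfe x1=0xe3 x2=0x16 x3=0xae x4=0xfe x5=0xe2  N=1 Z=0
-- IRQ taken; context saved, return-PC = 3 --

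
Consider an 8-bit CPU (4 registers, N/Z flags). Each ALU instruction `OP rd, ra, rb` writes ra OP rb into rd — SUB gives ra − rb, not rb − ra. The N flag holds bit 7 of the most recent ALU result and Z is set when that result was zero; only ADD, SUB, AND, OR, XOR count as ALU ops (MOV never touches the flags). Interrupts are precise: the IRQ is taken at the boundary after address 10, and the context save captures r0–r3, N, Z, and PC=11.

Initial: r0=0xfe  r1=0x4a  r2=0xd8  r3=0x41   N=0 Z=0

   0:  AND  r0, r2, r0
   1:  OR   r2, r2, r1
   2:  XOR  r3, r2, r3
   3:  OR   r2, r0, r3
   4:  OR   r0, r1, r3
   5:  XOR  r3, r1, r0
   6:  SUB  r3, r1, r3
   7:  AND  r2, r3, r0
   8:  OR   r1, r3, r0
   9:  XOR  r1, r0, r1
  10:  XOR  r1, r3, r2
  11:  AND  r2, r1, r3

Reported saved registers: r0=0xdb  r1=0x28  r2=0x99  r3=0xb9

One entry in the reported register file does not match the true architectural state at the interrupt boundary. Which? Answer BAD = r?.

BAD = r1

after  0: r0=0xd8 r1=0x4a r2=0xd8 r3=0x41  N=1 Z=0
after  1: r0=0xd8 r1=0x4a r2=0xda r3=0x41  N=1 Z=0
after  2: r0=0xd8 r1=0x4a r2=0xda r3=0x9b  N=1 Z=0
after  3: r0=0xd8 r1=0x4a r2=0xdb r3=0x9b  N=1 Z=0
after  4: r0=0xdb r1=0x4a r2=0xdb r3=0x9b  N=1 Z=0
after  5: r0=0xdb r1=0x4a r2=0xdb r3=0x91  N=1 Z=0
after  6: r0=0xdb r1=0x4a r2=0xdb r3=0xb9  N=1 Z=0
after  7: r0=0xdb r1=0x4a r2=0x99 r3=0xb9  N=1 Z=0
after  8: r0=0xdb r1=0xfb r2=0x99 r3=0xb9  N=1 Z=0
after  9: r0=0xdb r1=0x20 r2=0x99 r3=0xb9  N=0 Z=0
after 10: r0=0xdb r1=0x20 r2=0x99 r3=0xb9  N=0 Z=0
-- IRQ taken; context saved, return-PC = 11 --
mismatch: r1: reported 0x28 vs actual 0x20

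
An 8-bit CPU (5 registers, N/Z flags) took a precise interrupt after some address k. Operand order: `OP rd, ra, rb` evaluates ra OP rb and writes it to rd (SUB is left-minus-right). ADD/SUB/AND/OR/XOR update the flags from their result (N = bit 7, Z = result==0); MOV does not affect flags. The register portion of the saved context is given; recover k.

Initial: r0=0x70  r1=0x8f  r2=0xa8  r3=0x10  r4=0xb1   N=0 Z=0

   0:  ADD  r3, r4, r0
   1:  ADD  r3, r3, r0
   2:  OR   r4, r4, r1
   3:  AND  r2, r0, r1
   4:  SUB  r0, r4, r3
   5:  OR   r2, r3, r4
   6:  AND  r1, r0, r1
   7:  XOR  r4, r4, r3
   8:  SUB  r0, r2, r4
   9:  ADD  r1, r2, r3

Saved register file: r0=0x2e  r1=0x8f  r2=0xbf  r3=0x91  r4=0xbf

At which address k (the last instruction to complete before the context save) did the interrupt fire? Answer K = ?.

K = 5

after  0: r0=0x70 r1=0x8f r2=0xa8 r3=0x21 r4=0xb1  N=0 Z=0
after  1: r0=0x70 r1=0x8f r2=0xa8 r3=0x91 r4=0xb1  N=1 Z=0
after  2: r0=0x70 r1=0x8f r2=0xa8 r3=0x91 r4=0xbf  N=1 Z=0
after  3: r0=0x70 r1=0x8f r2=0x00 r3=0x91 r4=0xbf  N=0 Z=1
after  4: r0=0x2e r1=0x8f r2=0x00 r3=0x91 r4=0xbf  N=0 Z=0
after  5: r0=0x2e r1=0x8f r2=0xbf r3=0x91 r4=0xbf  N=1 Z=0
-- IRQ taken; context saved, return-PC = 6 --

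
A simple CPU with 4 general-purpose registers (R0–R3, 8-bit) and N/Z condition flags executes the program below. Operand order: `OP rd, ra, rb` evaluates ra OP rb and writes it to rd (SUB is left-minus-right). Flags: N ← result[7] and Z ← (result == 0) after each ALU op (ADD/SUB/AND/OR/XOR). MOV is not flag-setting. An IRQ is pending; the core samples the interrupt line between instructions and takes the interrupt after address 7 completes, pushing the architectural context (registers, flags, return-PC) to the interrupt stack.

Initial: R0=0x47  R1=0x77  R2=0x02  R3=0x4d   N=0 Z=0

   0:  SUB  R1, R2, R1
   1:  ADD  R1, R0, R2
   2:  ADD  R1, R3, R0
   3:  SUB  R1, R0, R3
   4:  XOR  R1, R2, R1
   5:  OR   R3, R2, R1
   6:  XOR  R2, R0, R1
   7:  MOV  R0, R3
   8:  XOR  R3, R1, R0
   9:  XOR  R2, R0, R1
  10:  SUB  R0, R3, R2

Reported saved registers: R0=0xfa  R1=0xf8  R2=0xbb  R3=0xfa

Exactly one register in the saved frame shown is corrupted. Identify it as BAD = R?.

after  0: R0=0x47 R1=0x8b R2=0x02 R3=0x4d  N=1 Z=0
after  1: R0=0x47 R1=0x49 R2=0x02 R3=0x4d  N=0 Z=0
after  2: R0=0x47 R1=0x94 R2=0x02 R3=0x4d  N=1 Z=0
after  3: R0=0x47 R1=0xfa R2=0x02 R3=0x4d  N=1 Z=0
after  4: R0=0x47 R1=0xf8 R2=0x02 R3=0x4d  N=1 Z=0
after  5: R0=0x47 R1=0xf8 R2=0x02 R3=0xfa  N=1 Z=0
after  6: R0=0x47 R1=0xf8 R2=0xbf R3=0xfa  N=1 Z=0
after  7: R0=0xfa R1=0xf8 R2=0xbf R3=0xfa  N=1 Z=0
-- IRQ taken; context saved, return-PC = 8 --
mismatch: R2: reported 0xbb vs actual 0xbf

BAD = R2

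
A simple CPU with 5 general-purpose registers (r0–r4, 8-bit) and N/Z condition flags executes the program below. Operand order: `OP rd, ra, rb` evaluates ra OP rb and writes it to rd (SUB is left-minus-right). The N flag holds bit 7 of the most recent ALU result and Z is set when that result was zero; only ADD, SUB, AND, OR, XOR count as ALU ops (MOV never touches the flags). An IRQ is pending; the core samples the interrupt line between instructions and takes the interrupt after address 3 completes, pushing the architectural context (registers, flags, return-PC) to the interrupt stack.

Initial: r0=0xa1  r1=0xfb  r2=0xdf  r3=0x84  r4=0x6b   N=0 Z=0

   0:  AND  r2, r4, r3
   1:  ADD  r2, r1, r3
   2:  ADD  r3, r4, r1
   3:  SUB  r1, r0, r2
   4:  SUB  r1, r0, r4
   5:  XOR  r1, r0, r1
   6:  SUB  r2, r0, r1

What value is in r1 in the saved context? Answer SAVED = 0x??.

after  0: r0=0xa1 r1=0xfb r2=0x00 r3=0x84 r4=0x6b  N=0 Z=1
after  1: r0=0xa1 r1=0xfb r2=0x7f r3=0x84 r4=0x6b  N=0 Z=0
after  2: r0=0xa1 r1=0xfb r2=0x7f r3=0x66 r4=0x6b  N=0 Z=0
after  3: r0=0xa1 r1=0x22 r2=0x7f r3=0x66 r4=0x6b  N=0 Z=0
-- IRQ taken; context saved, return-PC = 4 --

SAVED = 0x22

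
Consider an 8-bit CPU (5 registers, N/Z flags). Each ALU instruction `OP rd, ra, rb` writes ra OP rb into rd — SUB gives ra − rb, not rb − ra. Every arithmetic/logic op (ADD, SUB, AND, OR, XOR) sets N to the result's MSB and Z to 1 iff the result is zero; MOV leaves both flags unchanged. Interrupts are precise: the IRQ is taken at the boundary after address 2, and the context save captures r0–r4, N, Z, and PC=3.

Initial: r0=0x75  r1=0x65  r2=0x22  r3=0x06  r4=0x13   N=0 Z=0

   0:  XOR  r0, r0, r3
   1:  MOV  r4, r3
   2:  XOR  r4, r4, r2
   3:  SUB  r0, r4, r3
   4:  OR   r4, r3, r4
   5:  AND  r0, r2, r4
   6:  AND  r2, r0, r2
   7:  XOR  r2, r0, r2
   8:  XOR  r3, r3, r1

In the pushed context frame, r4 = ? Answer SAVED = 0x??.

SAVED = 0x24

after  0: r0=0x73 r1=0x65 r2=0x22 r3=0x06 r4=0x13  N=0 Z=0
after  1: r0=0x73 r1=0x65 r2=0x22 r3=0x06 r4=0x06  N=0 Z=0
after  2: r0=0x73 r1=0x65 r2=0x22 r3=0x06 r4=0x24  N=0 Z=0
-- IRQ taken; context saved, return-PC = 3 --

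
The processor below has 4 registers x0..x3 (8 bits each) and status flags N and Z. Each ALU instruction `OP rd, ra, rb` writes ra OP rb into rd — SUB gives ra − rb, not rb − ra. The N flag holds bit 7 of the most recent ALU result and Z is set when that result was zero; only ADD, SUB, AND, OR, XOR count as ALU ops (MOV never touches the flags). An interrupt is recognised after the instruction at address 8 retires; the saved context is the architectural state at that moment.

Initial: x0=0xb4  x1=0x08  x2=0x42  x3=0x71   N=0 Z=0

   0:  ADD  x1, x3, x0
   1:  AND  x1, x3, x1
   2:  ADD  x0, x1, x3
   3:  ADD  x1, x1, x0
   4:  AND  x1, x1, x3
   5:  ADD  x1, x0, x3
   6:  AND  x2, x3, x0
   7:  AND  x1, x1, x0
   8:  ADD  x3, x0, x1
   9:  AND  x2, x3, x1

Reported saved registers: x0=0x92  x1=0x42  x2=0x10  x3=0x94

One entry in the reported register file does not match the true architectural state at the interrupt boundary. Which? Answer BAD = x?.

BAD = x1

after  0: x0=0xb4 x1=0x25 x2=0x42 x3=0x71  N=0 Z=0
after  1: x0=0xb4 x1=0x21 x2=0x42 x3=0x71  N=0 Z=0
after  2: x0=0x92 x1=0x21 x2=0x42 x3=0x71  N=1 Z=0
after  3: x0=0x92 x1=0xb3 x2=0x42 x3=0x71  N=1 Z=0
after  4: x0=0x92 x1=0x31 x2=0x42 x3=0x71  N=0 Z=0
after  5: x0=0x92 x1=0x03 x2=0x42 x3=0x71  N=0 Z=0
after  6: x0=0x92 x1=0x03 x2=0x10 x3=0x71  N=0 Z=0
after  7: x0=0x92 x1=0x02 x2=0x10 x3=0x71  N=0 Z=0
after  8: x0=0x92 x1=0x02 x2=0x10 x3=0x94  N=1 Z=0
-- IRQ taken; context saved, return-PC = 9 --
mismatch: x1: reported 0x42 vs actual 0x02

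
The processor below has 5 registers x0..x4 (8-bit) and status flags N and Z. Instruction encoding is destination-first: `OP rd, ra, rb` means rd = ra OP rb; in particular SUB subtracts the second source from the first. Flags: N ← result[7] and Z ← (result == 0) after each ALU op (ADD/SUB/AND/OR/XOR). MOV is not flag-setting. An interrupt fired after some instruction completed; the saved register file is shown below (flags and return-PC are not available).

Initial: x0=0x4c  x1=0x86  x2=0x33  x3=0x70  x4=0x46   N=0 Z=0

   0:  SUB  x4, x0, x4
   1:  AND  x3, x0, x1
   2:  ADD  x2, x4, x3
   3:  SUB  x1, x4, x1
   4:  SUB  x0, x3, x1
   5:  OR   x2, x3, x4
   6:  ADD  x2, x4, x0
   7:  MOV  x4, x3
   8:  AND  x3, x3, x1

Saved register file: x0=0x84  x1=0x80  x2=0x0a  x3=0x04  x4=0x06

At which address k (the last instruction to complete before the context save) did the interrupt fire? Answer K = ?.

after  0: x0=0x4c x1=0x86 x2=0x33 x3=0x70 x4=0x06  N=0 Z=0
after  1: x0=0x4c x1=0x86 x2=0x33 x3=0x04 x4=0x06  N=0 Z=0
after  2: x0=0x4c x1=0x86 x2=0x0a x3=0x04 x4=0x06  N=0 Z=0
after  3: x0=0x4c x1=0x80 x2=0x0a x3=0x04 x4=0x06  N=1 Z=0
after  4: x0=0x84 x1=0x80 x2=0x0a x3=0x04 x4=0x06  N=1 Z=0
-- IRQ taken; context saved, return-PC = 5 --

K = 4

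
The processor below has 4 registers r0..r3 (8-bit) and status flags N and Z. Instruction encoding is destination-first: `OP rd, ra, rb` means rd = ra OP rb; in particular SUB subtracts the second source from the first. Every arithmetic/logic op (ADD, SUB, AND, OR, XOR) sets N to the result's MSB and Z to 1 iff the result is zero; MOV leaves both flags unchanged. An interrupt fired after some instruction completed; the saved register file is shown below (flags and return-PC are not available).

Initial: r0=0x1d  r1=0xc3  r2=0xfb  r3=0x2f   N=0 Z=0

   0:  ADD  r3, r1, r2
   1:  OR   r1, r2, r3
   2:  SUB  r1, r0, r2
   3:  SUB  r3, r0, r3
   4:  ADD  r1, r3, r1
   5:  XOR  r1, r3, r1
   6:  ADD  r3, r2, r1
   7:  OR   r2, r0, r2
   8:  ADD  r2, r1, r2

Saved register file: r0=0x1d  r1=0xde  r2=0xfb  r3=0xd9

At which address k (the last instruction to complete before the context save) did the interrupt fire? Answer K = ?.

after  0: r0=0x1d r1=0xc3 r2=0xfb r3=0xbe  N=1 Z=0
after  1: r0=0x1d r1=0xff r2=0xfb r3=0xbe  N=1 Z=0
after  2: r0=0x1d r1=0x22 r2=0xfb r3=0xbe  N=0 Z=0
after  3: r0=0x1d r1=0x22 r2=0xfb r3=0x5f  N=0 Z=0
after  4: r0=0x1d r1=0x81 r2=0xfb r3=0x5f  N=1 Z=0
after  5: r0=0x1d r1=0xde r2=0xfb r3=0x5f  N=1 Z=0
after  6: r0=0x1d r1=0xde r2=0xfb r3=0xd9  N=1 Z=0
-- IRQ taken; context saved, return-PC = 7 --

K = 6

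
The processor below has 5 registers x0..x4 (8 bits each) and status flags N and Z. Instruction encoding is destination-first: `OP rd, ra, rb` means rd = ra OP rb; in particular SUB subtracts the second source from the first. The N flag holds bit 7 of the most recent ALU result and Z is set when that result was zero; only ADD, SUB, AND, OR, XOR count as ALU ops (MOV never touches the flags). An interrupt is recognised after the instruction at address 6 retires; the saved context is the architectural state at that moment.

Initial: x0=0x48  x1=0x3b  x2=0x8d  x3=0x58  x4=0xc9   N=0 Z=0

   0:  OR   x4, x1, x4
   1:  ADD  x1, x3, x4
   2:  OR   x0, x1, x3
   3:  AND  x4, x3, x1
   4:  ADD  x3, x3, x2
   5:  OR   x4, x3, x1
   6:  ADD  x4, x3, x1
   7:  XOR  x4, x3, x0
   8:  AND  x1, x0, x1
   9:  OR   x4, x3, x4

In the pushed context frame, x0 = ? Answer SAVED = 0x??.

after  0: x0=0x48 x1=0x3b x2=0x8d x3=0x58 x4=0xfb  N=1 Z=0
after  1: x0=0x48 x1=0x53 x2=0x8d x3=0x58 x4=0xfb  N=0 Z=0
after  2: x0=0x5b x1=0x53 x2=0x8d x3=0x58 x4=0xfb  N=0 Z=0
after  3: x0=0x5b x1=0x53 x2=0x8d x3=0x58 x4=0x50  N=0 Z=0
after  4: x0=0x5b x1=0x53 x2=0x8d x3=0xe5 x4=0x50  N=1 Z=0
after  5: x0=0x5b x1=0x53 x2=0x8d x3=0xe5 x4=0xf7  N=1 Z=0
after  6: x0=0x5b x1=0x53 x2=0x8d x3=0xe5 x4=0x38  N=0 Z=0
-- IRQ taken; context saved, return-PC = 7 --

SAVED = 0x5b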